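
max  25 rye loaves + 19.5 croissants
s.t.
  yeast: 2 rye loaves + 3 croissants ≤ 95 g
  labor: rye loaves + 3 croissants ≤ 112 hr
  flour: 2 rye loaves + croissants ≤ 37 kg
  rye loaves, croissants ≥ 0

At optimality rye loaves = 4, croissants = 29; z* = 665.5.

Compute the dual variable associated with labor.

0

Check each constraint at x*: yeast 95/95 (tight); labor 91/112 (slack 21); flour 37/37 (tight).
By complementary slackness, y = 0 for the non-binding constraint.
Dual feasibility on the basic columns requires 2·y_yeast + 2·y_flour = 25, 3·y_yeast + 1·y_flour = 19.5.
Solving: y_yeast = 3.5, y_flour = 9.
Shadow price of labor = 0.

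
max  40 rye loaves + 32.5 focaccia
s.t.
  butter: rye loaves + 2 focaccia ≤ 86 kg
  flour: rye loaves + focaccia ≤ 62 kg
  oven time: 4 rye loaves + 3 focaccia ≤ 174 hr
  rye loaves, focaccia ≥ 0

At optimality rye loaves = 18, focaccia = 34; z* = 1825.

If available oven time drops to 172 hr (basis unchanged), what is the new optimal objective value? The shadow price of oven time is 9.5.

Δb = -2, so new z* = 1825 + (9.5)·(-2) = 1825 − 19 = 1806.

1806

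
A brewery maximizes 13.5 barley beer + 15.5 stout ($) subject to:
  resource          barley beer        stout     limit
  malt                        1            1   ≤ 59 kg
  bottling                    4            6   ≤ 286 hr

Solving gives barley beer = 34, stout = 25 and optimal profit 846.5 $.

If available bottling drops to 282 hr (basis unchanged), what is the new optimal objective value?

842.5

Both malt and bottling are binding at x*.
The binding rows give the dual system: 1·y_malt + 4·y_bottling = 13.5 and 1·y_malt + 6·y_bottling = 15.5.
Solving: y_malt = 9.5, y_bottling = 1.
Δz = y_bottling·Δb = 1 × (-4) = -4, so new z* = 846.5 − 4 = 842.5.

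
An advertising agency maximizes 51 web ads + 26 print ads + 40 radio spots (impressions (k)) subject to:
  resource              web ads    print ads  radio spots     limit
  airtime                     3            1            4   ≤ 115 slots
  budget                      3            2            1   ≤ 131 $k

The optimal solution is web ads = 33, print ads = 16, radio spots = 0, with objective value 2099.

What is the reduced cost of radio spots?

At the optimum: airtime uses 115 of 115 (binding); budget uses 131 of 131 (binding).
Dual feasibility on the basic columns requires 3·y_airtime + 3·y_budget = 51, 1·y_airtime + 2·y_budget = 26.
This yields shadow prices y_airtime = 8, y_budget = 9.
Reduced cost of radio spots: c₃ − yᵀa₃ = 40 − (8·4 + 9·1) = 40 − 41 = -1.

-1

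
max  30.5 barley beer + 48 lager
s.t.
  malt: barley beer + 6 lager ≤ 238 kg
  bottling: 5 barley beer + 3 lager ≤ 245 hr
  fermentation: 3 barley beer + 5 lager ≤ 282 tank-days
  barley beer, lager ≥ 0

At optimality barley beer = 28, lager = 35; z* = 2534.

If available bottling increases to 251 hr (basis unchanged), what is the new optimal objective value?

2564

Check each constraint at x*: malt 238/238 (tight); bottling 245/245 (tight); fermentation 259/282 (slack 23).
Slack constraints have shadow price 0 (complementary slackness).
The binding rows give the dual system: 1·y_malt + 5·y_bottling = 30.5 and 6·y_malt + 3·y_bottling = 48.
→ y_malt = 5.5 and y_bottling = 5.
Δz = y_bottling·Δb = 5 × (6) = 30, so new z* = 2534 + 30 = 2564.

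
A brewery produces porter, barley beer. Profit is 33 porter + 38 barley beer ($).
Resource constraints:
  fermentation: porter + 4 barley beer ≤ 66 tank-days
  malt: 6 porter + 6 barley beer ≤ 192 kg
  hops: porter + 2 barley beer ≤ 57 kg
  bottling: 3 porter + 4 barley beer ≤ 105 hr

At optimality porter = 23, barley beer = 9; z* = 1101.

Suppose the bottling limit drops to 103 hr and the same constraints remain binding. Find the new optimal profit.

Binding: malt and bottling. Non-binding: fermentation (7 unused), hops (16 unused).
Since fermentation, hops are not tight, their duals are 0.
From A_Bᵀ y = c: 6·y_malt + 3·y_bottling = 33; 6·y_malt + 4·y_bottling = 38.
This yields shadow prices y_malt = 3, y_bottling = 5.
Δz = y_bottling·Δb = 5 × (-2) = -10, so new z* = 1101 − 10 = 1091.

1091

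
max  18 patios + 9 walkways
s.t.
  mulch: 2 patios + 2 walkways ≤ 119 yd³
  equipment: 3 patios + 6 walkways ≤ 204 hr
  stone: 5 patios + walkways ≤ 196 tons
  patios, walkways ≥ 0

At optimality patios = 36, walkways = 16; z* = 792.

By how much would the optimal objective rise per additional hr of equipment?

1

Check each constraint at x*: mulch 104/119 (slack 15); equipment 204/204 (tight); stone 196/196 (tight).
Since mulch is not tight, its dual is 0.
The binding rows give the dual system: 3·y_equipment + 5·y_stone = 18 and 6·y_equipment + 1·y_stone = 9.
Solving: y_equipment = 1, y_stone = 3.
Shadow price of equipment = 1.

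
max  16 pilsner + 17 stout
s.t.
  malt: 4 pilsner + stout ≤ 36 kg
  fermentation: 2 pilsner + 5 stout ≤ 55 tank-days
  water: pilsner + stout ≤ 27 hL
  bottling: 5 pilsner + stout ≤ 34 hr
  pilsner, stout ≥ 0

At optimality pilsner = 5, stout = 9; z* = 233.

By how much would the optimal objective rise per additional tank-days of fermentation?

Check each constraint at x*: malt 29/36 (slack 7); fermentation 55/55 (tight); water 14/27 (slack 13); bottling 34/34 (tight).
Slack constraints have shadow price 0 (complementary slackness).
The binding rows give the dual system: 2·y_fermentation + 5·y_bottling = 16 and 5·y_fermentation + 1·y_bottling = 17.
→ y_fermentation = 3 and y_bottling = 2.
Shadow price of fermentation = 3.

3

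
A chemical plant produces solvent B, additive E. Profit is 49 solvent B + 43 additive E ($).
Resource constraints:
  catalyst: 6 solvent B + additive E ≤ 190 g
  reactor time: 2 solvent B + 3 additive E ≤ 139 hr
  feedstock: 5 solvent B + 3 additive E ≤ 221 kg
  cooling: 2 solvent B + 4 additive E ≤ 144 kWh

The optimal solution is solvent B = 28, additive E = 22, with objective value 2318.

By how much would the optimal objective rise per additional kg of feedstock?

0

Check each constraint at x*: catalyst 190/190 (tight); reactor time 122/139 (slack 17); feedstock 206/221 (slack 15); cooling 144/144 (tight).
Since reactor time, feedstock are not tight, their duals are 0.
The binding rows give the dual system: 6·y_catalyst + 2·y_cooling = 49 and 1·y_catalyst + 4·y_cooling = 43.
→ y_catalyst = 5 and y_cooling = 9.5.
Shadow price of feedstock = 0.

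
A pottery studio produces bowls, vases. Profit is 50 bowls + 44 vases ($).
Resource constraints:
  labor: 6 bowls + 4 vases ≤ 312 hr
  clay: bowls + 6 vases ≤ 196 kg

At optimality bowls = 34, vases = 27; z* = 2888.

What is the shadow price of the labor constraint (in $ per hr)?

Check each constraint at x*: labor 312/312 (tight); clay 196/196 (tight).
Dual feasibility on the basic columns requires 6·y_labor + 1·y_clay = 50, 4·y_labor + 6·y_clay = 44.
Solving: y_labor = 8, y_clay = 2.
Shadow price of labor = 8.

8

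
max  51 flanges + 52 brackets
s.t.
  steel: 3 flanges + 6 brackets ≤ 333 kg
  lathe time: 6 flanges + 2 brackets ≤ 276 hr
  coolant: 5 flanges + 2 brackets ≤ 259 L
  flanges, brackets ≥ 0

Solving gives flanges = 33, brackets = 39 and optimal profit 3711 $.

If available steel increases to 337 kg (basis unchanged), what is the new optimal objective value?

3739

Check each constraint at x*: steel 333/333 (tight); lathe time 276/276 (tight); coolant 243/259 (slack 16).
By complementary slackness, y = 0 for the non-binding constraint.
The binding rows give the dual system: 3·y_steel + 6·y_lathe time = 51 and 6·y_steel + 2·y_lathe time = 52.
Solving: y_steel = 7, y_lathe time = 5.
Δz = y_steel·Δb = 7 × (4) = 28, so new z* = 3711 + 28 = 3739.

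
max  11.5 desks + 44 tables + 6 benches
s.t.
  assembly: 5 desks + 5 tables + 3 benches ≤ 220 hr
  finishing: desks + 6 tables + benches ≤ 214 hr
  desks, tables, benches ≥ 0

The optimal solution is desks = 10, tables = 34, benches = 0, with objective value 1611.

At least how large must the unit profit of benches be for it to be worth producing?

9.5

Check each constraint at x*: assembly 220/220 (tight); finishing 214/214 (tight).
Dual feasibility on the basic columns requires 5·y_assembly + 1·y_finishing = 11.5, 5·y_assembly + 6·y_finishing = 44.
→ y_assembly = 1 and y_finishing = 6.5.
benches enters the basis when its profit ≥ yᵀa₃ = 1·3 + 6.5·1 = 9.5.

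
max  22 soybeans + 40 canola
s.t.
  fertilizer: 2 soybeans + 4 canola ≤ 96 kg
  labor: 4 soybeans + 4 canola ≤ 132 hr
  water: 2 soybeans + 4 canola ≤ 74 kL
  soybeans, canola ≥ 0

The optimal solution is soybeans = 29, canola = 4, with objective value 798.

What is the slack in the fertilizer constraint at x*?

22

fertilizer used = 2·29 + 4·4 = 74; slack = 96 − 74 = 22.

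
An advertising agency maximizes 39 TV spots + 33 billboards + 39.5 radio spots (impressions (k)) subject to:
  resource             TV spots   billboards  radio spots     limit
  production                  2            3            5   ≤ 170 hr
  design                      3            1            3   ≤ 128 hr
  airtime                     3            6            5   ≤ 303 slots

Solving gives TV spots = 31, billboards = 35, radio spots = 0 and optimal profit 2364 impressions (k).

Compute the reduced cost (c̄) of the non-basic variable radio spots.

Binding: design and airtime. Non-binding: production (3 unused).
By complementary slackness, y = 0 for the non-binding constraint.
Dual feasibility on the basic columns requires 3·y_design + 3·y_airtime = 39, 1·y_design + 6·y_airtime = 33.
This yields shadow prices y_design = 9, y_airtime = 4.
Reduced cost of radio spots: c₃ − yᵀa₃ = 39.5 − (9·3 + 4·5) = 39.5 − 47 = -7.5.

-7.5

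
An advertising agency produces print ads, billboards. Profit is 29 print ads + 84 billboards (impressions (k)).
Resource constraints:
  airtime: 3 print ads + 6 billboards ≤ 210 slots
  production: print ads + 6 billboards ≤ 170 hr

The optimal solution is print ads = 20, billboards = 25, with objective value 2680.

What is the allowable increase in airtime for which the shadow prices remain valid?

300

Binding constraints: airtime, production. The basis is B = [[3,6],[1,6]] with det 12.
Per unit increase in airtime, x* moves by d = (0.5, -0.0833).
The basis stays optimal until billboards reaches 0; allowable increase = 300 slots.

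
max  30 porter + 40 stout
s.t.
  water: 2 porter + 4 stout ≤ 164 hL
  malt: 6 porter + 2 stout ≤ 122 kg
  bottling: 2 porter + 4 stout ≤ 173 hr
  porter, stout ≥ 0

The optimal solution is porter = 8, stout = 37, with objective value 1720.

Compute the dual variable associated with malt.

Binding: water and malt. Non-binding: bottling (9 unused).
Since bottling is not tight, its dual is 0.
From A_Bᵀ y = c: 2·y_water + 6·y_malt = 30; 4·y_water + 2·y_malt = 40.
Solving: y_water = 9, y_malt = 2.
Shadow price of malt = 2.

2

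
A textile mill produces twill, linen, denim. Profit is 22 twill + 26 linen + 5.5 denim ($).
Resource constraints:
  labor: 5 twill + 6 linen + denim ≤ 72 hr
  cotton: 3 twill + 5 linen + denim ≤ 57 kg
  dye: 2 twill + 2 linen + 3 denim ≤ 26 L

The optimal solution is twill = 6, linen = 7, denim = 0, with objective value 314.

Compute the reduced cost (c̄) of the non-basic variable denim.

-1.5

Binding: labor and dye. Non-binding: cotton (4 unused).
Slack constraints have shadow price 0 (complementary slackness).
Dual feasibility on the basic columns requires 5·y_labor + 2·y_dye = 22, 6·y_labor + 2·y_dye = 26.
→ y_labor = 4 and y_dye = 1.
Reduced cost of denim: c₃ − yᵀa₃ = 5.5 − (4·1 + 1·3) = 5.5 − 7 = -1.5.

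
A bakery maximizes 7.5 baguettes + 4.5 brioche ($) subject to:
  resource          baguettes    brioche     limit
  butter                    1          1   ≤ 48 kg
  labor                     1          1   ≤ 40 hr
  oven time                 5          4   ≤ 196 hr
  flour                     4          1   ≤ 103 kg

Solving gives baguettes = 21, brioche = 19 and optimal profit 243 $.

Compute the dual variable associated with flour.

Check each constraint at x*: butter 40/48 (slack 8); labor 40/40 (tight); oven time 181/196 (slack 15); flour 103/103 (tight).
By complementary slackness, y = 0 for the non-binding constraints.
The binding rows give the dual system: 1·y_labor + 4·y_flour = 7.5 and 1·y_labor + 1·y_flour = 4.5.
→ y_labor = 3.5 and y_flour = 1.
Shadow price of flour = 1.

1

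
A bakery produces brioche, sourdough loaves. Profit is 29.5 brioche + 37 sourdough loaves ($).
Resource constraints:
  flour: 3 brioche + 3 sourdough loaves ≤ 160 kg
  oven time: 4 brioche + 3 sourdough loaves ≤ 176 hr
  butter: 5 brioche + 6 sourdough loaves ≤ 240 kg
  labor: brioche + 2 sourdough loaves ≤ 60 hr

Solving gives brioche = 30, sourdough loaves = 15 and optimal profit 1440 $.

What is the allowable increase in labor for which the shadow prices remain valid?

Binding constraints: butter, labor. The basis is B = [[5,6],[1,2]] with det 4.
Per unit increase in labor, x* moves by d = (-1.5, 1.25).
The basis stays optimal until brioche reaches 0; allowable increase = 20 hr.

20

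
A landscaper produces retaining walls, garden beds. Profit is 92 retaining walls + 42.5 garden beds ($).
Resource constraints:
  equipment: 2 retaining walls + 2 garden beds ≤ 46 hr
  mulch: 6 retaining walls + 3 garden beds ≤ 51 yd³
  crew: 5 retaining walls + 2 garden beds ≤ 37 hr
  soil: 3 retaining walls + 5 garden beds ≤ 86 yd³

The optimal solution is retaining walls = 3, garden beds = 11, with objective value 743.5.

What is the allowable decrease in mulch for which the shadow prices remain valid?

Binding constraints: mulch, crew. The basis is B = [[6,3],[5,2]] with det -3.
Per unit decrease in mulch, x* moves by d = (0.6667, -1.6667).
The basis stays optimal until garden beds reaches 0; allowable decrease = 6.6 yd³.

6.6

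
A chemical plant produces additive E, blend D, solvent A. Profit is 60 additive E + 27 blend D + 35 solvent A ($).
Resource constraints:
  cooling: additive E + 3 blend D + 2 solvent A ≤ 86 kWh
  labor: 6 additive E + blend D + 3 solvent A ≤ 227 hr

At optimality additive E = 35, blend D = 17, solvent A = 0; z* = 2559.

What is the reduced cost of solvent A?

-4

Check each constraint at x*: cooling 86/86 (tight); labor 227/227 (tight).
From A_Bᵀ y = c: 1·y_cooling + 6·y_labor = 60; 3·y_cooling + 1·y_labor = 27.
Solving: y_cooling = 6, y_labor = 9.
Reduced cost of solvent A: c₃ − yᵀa₃ = 35 − (6·2 + 9·3) = 35 − 39 = -4.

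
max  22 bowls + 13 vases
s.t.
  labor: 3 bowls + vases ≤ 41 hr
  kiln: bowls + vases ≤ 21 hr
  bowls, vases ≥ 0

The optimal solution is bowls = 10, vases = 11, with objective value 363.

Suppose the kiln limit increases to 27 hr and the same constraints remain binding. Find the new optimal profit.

414

Check each constraint at x*: labor 41/41 (tight); kiln 21/21 (tight).
Dual feasibility on the basic columns requires 3·y_labor + 1·y_kiln = 22, 1·y_labor + 1·y_kiln = 13.
Solving: y_labor = 4.5, y_kiln = 8.5.
Δz = y_kiln·Δb = 8.5 × (6) = 51, so new z* = 363 + 51 = 414.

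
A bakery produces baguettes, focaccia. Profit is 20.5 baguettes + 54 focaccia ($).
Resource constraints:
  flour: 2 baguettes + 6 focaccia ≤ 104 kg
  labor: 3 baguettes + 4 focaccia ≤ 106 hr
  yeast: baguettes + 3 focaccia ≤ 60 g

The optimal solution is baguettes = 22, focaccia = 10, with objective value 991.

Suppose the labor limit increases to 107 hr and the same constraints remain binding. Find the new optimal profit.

992.5

Check each constraint at x*: flour 104/104 (tight); labor 106/106 (tight); yeast 52/60 (slack 8).
By complementary slackness, y = 0 for the non-binding constraint.
Dual feasibility on the basic columns requires 2·y_flour + 3·y_labor = 20.5, 6·y_flour + 4·y_labor = 54.
Solving: y_flour = 8, y_labor = 1.5.
Δz = y_labor·Δb = 1.5 × (1) = 1.5, so new z* = 991 + 1.5 = 992.5.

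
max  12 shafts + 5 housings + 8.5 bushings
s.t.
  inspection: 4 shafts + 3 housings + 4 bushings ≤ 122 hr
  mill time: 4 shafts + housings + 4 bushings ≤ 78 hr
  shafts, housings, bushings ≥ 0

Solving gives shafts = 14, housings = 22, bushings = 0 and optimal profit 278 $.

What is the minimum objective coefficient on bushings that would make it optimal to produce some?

12

Check each constraint at x*: inspection 122/122 (tight); mill time 78/78 (tight).
From A_Bᵀ y = c: 4·y_inspection + 4·y_mill time = 12; 3·y_inspection + 1·y_mill time = 5.
This yields shadow prices y_inspection = 1, y_mill time = 2.
bushings enters the basis when its profit ≥ yᵀa₃ = 1·4 + 2·4 = 12.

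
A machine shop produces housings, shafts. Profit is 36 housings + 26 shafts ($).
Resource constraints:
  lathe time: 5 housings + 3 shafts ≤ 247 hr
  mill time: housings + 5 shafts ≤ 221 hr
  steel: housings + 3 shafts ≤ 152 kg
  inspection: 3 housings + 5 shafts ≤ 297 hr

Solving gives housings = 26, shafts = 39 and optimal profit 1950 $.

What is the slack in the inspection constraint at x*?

inspection used = 3·26 + 5·39 = 273; slack = 297 − 273 = 24.

24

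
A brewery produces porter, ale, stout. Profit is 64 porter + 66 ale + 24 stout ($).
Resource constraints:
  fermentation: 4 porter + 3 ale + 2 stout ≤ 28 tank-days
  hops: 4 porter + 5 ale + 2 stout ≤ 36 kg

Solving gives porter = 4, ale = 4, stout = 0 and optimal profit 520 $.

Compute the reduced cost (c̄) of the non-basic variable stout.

Both fermentation and hops are binding at x*.
The binding rows give the dual system: 4·y_fermentation + 4·y_hops = 64 and 3·y_fermentation + 5·y_hops = 66.
→ y_fermentation = 7 and y_hops = 9.
Reduced cost of stout: c₃ − yᵀa₃ = 24 − (7·2 + 9·2) = 24 − 32 = -8.

-8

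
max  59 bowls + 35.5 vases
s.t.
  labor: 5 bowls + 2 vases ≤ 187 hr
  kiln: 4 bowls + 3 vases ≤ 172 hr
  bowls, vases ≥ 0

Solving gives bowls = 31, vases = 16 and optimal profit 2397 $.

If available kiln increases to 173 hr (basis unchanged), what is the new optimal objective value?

2405.5

Check each constraint at x*: labor 187/187 (tight); kiln 172/172 (tight).
From A_Bᵀ y = c: 5·y_labor + 4·y_kiln = 59; 2·y_labor + 3·y_kiln = 35.5.
→ y_labor = 5 and y_kiln = 8.5.
Δz = y_kiln·Δb = 8.5 × (1) = 8.5, so new z* = 2397 + 8.5 = 2405.5.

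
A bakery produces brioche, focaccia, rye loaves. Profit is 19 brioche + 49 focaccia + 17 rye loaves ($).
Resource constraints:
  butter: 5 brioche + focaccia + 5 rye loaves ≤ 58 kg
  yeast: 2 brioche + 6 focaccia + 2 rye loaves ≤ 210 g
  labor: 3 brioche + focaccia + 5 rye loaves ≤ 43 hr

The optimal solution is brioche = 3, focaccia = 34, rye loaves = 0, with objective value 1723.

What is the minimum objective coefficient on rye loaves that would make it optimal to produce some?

21

At the optimum: butter uses 49 of 58 (slack = 9); yeast uses 210 of 210 (binding); labor uses 43 of 43 (binding).
Since butter is not tight, its dual is 0.
Dual feasibility on the basic columns requires 2·y_yeast + 3·y_labor = 19, 6·y_yeast + 1·y_labor = 49.
Solving: y_yeast = 8, y_labor = 1.
rye loaves enters the basis when its profit ≥ yᵀa₃ = 8·2 + 1·5 = 21.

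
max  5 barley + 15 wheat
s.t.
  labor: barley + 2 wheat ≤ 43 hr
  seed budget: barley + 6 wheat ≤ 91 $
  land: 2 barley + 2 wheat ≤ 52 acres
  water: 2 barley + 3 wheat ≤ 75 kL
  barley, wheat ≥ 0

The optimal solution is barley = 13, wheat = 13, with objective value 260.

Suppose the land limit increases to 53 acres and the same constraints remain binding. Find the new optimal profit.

Check each constraint at x*: labor 39/43 (slack 4); seed budget 91/91 (tight); land 52/52 (tight); water 65/75 (slack 10).
Slack constraints have shadow price 0 (complementary slackness).
From A_Bᵀ y = c: 1·y_seed budget + 2·y_land = 5; 6·y_seed budget + 2·y_land = 15.
This yields shadow prices y_seed budget = 2, y_land = 1.5.
Δz = y_land·Δb = 1.5 × (1) = 1.5, so new z* = 260 + 1.5 = 261.5.

261.5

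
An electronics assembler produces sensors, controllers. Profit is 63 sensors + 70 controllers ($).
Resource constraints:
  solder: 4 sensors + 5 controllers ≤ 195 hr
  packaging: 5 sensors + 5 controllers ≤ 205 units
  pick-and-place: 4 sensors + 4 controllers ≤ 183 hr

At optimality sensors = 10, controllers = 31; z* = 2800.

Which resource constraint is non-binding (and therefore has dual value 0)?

solder: 195/195 (binding)
packaging: 205/205 (binding)
pick-and-place: 164/183 (slack 19)
By complementary slackness, a constraint with positive slack has shadow price 0 → pick-and-place.

pick-and-place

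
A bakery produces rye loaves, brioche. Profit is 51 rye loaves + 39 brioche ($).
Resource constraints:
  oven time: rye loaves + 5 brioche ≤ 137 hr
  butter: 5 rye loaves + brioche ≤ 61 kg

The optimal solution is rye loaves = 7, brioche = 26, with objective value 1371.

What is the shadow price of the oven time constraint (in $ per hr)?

At the optimum: oven time uses 137 of 137 (binding); butter uses 61 of 61 (binding).
Dual feasibility on the basic columns requires 1·y_oven time + 5·y_butter = 51, 5·y_oven time + 1·y_butter = 39.
This yields shadow prices y_oven time = 6, y_butter = 9.
Shadow price of oven time = 6.

6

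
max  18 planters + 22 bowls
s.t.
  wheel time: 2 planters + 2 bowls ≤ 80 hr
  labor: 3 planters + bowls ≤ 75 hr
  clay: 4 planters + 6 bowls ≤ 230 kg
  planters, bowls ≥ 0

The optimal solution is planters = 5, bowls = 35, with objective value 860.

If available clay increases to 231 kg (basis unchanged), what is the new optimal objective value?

862

Binding: wheel time and clay. Non-binding: labor (25 unused).
By complementary slackness, y = 0 for the non-binding constraint.
From A_Bᵀ y = c: 2·y_wheel time + 4·y_clay = 18; 2·y_wheel time + 6·y_clay = 22.
Solving: y_wheel time = 5, y_clay = 2.
Δz = y_clay·Δb = 2 × (1) = 2, so new z* = 860 + 2 = 862.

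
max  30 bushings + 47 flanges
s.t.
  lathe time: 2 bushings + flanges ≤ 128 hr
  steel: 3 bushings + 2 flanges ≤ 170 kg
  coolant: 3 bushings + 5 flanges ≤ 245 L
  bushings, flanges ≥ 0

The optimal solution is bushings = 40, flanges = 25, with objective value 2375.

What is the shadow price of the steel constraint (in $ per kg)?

1

Check each constraint at x*: lathe time 105/128 (slack 23); steel 170/170 (tight); coolant 245/245 (tight).
Slack constraints have shadow price 0 (complementary slackness).
From A_Bᵀ y = c: 3·y_steel + 3·y_coolant = 30; 2·y_steel + 5·y_coolant = 47.
Solving: y_steel = 1, y_coolant = 9.
Shadow price of steel = 1.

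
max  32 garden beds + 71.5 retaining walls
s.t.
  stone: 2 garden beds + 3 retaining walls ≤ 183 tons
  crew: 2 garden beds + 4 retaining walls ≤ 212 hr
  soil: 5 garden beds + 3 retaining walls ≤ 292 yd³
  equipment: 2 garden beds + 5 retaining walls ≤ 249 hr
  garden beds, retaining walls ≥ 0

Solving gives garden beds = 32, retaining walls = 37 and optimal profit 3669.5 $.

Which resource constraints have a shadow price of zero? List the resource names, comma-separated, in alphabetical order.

stone: 175/183 (slack 8)
crew: 212/212 (binding)
soil: 271/292 (slack 21)
equipment: 249/249 (binding)
By complementary slackness, a constraint with positive slack has shadow price 0 → soil, stone.

soil, stone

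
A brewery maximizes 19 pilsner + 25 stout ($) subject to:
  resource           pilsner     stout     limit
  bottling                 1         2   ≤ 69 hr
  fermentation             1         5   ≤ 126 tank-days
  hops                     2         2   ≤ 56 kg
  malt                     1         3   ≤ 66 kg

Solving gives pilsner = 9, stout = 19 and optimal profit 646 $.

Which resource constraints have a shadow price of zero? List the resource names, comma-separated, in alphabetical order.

bottling: 47/69 (slack 22)
fermentation: 104/126 (slack 22)
hops: 56/56 (binding)
malt: 66/66 (binding)
By complementary slackness, a constraint with positive slack has shadow price 0 → bottling, fermentation.

bottling, fermentation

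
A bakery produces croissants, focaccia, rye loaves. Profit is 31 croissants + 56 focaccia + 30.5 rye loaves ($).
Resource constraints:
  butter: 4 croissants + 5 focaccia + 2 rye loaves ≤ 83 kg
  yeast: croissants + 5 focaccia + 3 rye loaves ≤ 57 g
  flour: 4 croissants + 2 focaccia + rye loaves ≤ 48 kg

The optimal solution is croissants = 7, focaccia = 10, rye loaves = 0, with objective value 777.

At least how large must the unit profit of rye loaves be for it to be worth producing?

Check each constraint at x*: butter 78/83 (slack 5); yeast 57/57 (tight); flour 48/48 (tight).
Since butter is not tight, its dual is 0.
Dual feasibility on the basic columns requires 1·y_yeast + 4·y_flour = 31, 5·y_yeast + 2·y_flour = 56.
This yields shadow prices y_yeast = 9, y_flour = 5.5.
rye loaves enters the basis when its profit ≥ yᵀa₃ = 9·3 + 5.5·1 = 32.5.

32.5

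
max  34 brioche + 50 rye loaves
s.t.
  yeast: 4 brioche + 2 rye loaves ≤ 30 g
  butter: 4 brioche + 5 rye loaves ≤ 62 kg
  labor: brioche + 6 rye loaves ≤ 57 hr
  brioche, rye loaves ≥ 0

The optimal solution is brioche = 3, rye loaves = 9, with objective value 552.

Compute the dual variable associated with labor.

6

At the optimum: yeast uses 30 of 30 (binding); butter uses 57 of 62 (slack = 5); labor uses 57 of 57 (binding).
Since butter is not tight, its dual is 0.
From A_Bᵀ y = c: 4·y_yeast + 1·y_labor = 34; 2·y_yeast + 6·y_labor = 50.
→ y_yeast = 7 and y_labor = 6.
Shadow price of labor = 6.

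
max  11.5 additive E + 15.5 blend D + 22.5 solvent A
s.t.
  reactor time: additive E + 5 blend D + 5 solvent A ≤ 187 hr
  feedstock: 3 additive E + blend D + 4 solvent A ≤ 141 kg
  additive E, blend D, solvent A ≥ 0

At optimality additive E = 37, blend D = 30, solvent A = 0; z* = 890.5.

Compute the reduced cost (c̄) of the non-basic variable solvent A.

Check each constraint at x*: reactor time 187/187 (tight); feedstock 141/141 (tight).
From A_Bᵀ y = c: 1·y_reactor time + 3·y_feedstock = 11.5; 5·y_reactor time + 1·y_feedstock = 15.5.
Solving: y_reactor time = 2.5, y_feedstock = 3.
Reduced cost of solvent A: c₃ − yᵀa₃ = 22.5 − (2.5·5 + 3·4) = 22.5 − 24.5 = -2.

-2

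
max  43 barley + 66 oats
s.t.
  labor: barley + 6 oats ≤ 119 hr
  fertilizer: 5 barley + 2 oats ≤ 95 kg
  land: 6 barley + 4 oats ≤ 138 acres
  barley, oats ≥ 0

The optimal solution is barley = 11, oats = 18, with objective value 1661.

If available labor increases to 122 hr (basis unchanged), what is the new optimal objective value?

Binding: labor and land. Non-binding: fertilizer (4 unused).
By complementary slackness, y = 0 for the non-binding constraint.
From A_Bᵀ y = c: 1·y_labor + 6·y_land = 43; 6·y_labor + 4·y_land = 66.
Solving: y_labor = 7, y_land = 6.
Δz = y_labor·Δb = 7 × (3) = 21, so new z* = 1661 + 21 = 1682.

1682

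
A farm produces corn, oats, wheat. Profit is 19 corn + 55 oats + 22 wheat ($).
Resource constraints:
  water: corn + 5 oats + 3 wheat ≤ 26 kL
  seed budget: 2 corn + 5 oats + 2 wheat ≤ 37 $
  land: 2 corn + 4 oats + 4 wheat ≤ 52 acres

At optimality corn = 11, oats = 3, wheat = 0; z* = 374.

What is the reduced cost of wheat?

Binding: water and seed budget. Non-binding: land (18 unused).
Slack constraints have shadow price 0 (complementary slackness).
From A_Bᵀ y = c: 1·y_water + 2·y_seed budget = 19; 5·y_water + 5·y_seed budget = 55.
Solving: y_water = 3, y_seed budget = 8.
Reduced cost of wheat: c₃ − yᵀa₃ = 22 − (3·3 + 8·2) = 22 − 25 = -3.

-3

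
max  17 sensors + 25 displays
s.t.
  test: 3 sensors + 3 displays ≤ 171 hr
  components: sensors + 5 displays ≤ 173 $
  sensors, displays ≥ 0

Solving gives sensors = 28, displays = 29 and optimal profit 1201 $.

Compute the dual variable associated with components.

Check each constraint at x*: test 171/171 (tight); components 173/173 (tight).
The binding rows give the dual system: 3·y_test + 1·y_components = 17 and 3·y_test + 5·y_components = 25.
This yields shadow prices y_test = 5, y_components = 2.
Shadow price of components = 2.

2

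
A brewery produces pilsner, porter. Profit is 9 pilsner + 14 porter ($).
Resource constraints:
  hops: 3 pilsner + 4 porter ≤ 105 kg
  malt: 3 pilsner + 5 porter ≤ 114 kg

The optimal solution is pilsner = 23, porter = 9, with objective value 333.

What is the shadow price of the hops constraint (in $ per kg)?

Both hops and malt are binding at x*.
Dual feasibility on the basic columns requires 3·y_hops + 3·y_malt = 9, 4·y_hops + 5·y_malt = 14.
This yields shadow prices y_hops = 1, y_malt = 2.
Shadow price of hops = 1.

1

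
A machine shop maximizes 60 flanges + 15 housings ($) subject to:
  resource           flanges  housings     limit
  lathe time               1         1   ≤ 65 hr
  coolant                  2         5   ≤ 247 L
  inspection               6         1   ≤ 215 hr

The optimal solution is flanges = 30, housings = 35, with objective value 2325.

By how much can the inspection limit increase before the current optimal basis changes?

175

Binding constraints: lathe time, inspection. The basis is B = [[1,1],[6,1]] with det -5.
Per unit increase in inspection, x* moves by d = (0.2, -0.2).
The basis stays optimal until housings reaches 0; allowable increase = 175 hr.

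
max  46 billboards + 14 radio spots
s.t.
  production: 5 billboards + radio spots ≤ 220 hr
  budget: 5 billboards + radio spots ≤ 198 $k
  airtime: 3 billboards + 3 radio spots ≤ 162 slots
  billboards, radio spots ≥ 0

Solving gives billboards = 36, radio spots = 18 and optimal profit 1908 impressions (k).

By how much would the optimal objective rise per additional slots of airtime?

At the optimum: production uses 198 of 220 (slack = 22); budget uses 198 of 198 (binding); airtime uses 162 of 162 (binding).
Slack constraints have shadow price 0 (complementary slackness).
Dual feasibility on the basic columns requires 5·y_budget + 3·y_airtime = 46, 1·y_budget + 3·y_airtime = 14.
This yields shadow prices y_budget = 8, y_airtime = 2.
Shadow price of airtime = 2.

2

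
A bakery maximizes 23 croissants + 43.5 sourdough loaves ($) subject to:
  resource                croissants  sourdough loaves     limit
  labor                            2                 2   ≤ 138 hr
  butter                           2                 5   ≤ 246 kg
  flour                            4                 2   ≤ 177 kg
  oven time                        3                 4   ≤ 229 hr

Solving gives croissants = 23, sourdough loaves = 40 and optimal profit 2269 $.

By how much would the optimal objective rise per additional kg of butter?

5.5

At the optimum: labor uses 126 of 138 (slack = 12); butter uses 246 of 246 (binding); flour uses 172 of 177 (slack = 5); oven time uses 229 of 229 (binding).
Since labor, flour are not tight, their duals are 0.
The binding rows give the dual system: 2·y_butter + 3·y_oven time = 23 and 5·y_butter + 4·y_oven time = 43.5.
Solving: y_butter = 5.5, y_oven time = 4.
Shadow price of butter = 5.5.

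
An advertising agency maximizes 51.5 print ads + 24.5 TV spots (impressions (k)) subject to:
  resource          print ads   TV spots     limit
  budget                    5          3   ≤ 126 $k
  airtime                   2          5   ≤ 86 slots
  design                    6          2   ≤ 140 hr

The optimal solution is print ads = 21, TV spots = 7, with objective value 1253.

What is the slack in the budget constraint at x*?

budget used = 5·21 + 3·7 = 126; slack = 126 − 126 = 0.

0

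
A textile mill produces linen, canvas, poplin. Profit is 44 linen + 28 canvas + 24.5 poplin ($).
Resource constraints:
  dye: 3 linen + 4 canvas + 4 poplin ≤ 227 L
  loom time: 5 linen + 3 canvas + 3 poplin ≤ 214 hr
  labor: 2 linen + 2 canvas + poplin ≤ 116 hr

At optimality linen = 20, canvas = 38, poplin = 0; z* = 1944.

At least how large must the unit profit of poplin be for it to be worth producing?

26

Binding: loom time and labor. Non-binding: dye (15 unused).
Since dye is not tight, its dual is 0.
The binding rows give the dual system: 5·y_loom time + 2·y_labor = 44 and 3·y_loom time + 2·y_labor = 28.
→ y_loom time = 8 and y_labor = 2.
poplin enters the basis when its profit ≥ yᵀa₃ = 8·3 + 2·1 = 26.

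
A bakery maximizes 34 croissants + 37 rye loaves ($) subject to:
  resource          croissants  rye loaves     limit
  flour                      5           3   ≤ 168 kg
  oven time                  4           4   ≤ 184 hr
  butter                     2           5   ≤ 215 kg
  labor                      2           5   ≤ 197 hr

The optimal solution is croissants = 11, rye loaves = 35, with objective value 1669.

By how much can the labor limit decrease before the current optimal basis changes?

Binding constraints: oven time, labor. The basis is B = [[4,4],[2,5]] with det 12.
Per unit decrease in labor, x* moves by d = (0.3333, -0.3333).
The basis stays optimal until flour becomes binding; allowable decrease = 12 hr.

12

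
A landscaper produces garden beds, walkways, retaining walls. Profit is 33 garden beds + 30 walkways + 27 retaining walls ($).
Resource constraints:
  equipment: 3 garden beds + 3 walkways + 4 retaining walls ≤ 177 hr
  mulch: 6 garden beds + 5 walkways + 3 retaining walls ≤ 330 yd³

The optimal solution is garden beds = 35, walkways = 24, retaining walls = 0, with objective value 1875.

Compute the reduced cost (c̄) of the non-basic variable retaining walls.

-2

Both equipment and mulch are binding at x*.
Dual feasibility on the basic columns requires 3·y_equipment + 6·y_mulch = 33, 3·y_equipment + 5·y_mulch = 30.
Solving: y_equipment = 5, y_mulch = 3.
Reduced cost of retaining walls: c₃ − yᵀa₃ = 27 − (5·4 + 3·3) = 27 − 29 = -2.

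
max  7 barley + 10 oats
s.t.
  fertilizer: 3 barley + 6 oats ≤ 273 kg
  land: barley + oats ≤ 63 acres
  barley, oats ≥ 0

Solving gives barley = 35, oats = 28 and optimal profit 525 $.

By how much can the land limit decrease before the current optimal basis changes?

17.5

Binding constraints: fertilizer, land. The basis is B = [[3,6],[1,1]] with det -3.
Per unit decrease in land, x* moves by d = (-2, 1).
The basis stays optimal until barley reaches 0; allowable decrease = 17.5 acres.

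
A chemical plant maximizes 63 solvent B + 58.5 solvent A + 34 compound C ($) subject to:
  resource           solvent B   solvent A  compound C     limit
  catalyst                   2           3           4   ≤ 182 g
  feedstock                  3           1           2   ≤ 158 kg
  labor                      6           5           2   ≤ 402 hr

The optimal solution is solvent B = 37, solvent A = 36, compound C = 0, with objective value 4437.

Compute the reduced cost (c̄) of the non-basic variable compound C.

Check each constraint at x*: catalyst 182/182 (tight); feedstock 147/158 (slack 11); labor 402/402 (tight).
Since feedstock is not tight, its dual is 0.
The binding rows give the dual system: 2·y_catalyst + 6·y_labor = 63 and 3·y_catalyst + 5·y_labor = 58.5.
Solving: y_catalyst = 4.5, y_labor = 9.
Reduced cost of compound C: c₃ − yᵀa₃ = 34 − (4.5·4 + 9·2) = 34 − 36 = -2.

-2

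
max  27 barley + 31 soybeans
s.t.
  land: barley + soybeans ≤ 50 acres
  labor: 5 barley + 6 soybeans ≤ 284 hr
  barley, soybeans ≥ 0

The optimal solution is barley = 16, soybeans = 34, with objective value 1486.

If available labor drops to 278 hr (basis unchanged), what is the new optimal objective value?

1462

Check each constraint at x*: land 50/50 (tight); labor 284/284 (tight).
Dual feasibility on the basic columns requires 1·y_land + 5·y_labor = 27, 1·y_land + 6·y_labor = 31.
This yields shadow prices y_land = 7, y_labor = 4.
Δz = y_labor·Δb = 4 × (-6) = -24, so new z* = 1486 − 24 = 1462.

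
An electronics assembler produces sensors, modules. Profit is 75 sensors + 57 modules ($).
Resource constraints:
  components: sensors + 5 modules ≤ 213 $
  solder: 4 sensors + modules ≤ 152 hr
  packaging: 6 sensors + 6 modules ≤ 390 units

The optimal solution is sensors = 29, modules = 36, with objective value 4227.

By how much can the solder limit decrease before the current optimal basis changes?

Binding constraints: solder, packaging. The basis is B = [[4,1],[6,6]] with det 18.
Per unit decrease in solder, x* moves by d = (-0.3333, 0.3333).
The basis stays optimal until components becomes binding; allowable decrease = 3 hr.

3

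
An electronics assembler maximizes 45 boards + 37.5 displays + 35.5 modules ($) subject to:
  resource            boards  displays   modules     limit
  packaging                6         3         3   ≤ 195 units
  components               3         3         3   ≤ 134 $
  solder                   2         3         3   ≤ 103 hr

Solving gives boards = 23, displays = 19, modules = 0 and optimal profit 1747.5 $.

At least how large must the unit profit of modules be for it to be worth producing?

Check each constraint at x*: packaging 195/195 (tight); components 126/134 (slack 8); solder 103/103 (tight).
Since components is not tight, its dual is 0.
The binding rows give the dual system: 6·y_packaging + 2·y_solder = 45 and 3·y_packaging + 3·y_solder = 37.5.
This yields shadow prices y_packaging = 5, y_solder = 7.5.
modules enters the basis when its profit ≥ yᵀa₃ = 5·3 + 7.5·3 = 37.5.

37.5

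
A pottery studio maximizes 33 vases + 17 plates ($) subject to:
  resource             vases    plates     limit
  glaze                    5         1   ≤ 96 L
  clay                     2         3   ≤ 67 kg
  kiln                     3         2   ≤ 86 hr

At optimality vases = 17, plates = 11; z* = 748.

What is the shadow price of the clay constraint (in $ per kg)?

Check each constraint at x*: glaze 96/96 (tight); clay 67/67 (tight); kiln 73/86 (slack 13).
Slack constraints have shadow price 0 (complementary slackness).
The binding rows give the dual system: 5·y_glaze + 2·y_clay = 33 and 1·y_glaze + 3·y_clay = 17.
Solving: y_glaze = 5, y_clay = 4.
Shadow price of clay = 4.

4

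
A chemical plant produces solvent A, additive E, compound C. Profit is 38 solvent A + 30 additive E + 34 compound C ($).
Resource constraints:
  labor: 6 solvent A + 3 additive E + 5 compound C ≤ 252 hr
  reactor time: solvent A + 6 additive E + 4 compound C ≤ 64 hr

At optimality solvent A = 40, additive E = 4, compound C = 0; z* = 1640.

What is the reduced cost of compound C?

-4

At the optimum: labor uses 252 of 252 (binding); reactor time uses 64 of 64 (binding).
From A_Bᵀ y = c: 6·y_labor + 1·y_reactor time = 38; 3·y_labor + 6·y_reactor time = 30.
→ y_labor = 6 and y_reactor time = 2.
Reduced cost of compound C: c₃ − yᵀa₃ = 34 − (6·5 + 2·4) = 34 − 38 = -4.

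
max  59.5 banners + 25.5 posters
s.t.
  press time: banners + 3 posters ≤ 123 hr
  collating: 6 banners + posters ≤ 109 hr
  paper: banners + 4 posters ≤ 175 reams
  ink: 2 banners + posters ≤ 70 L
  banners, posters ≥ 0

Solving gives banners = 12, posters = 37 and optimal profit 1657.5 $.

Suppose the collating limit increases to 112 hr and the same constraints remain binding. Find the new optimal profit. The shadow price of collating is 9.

Δb = 3, so new z* = 1657.5 + (9)·(3) = 1657.5 + 27 = 1684.5.

1684.5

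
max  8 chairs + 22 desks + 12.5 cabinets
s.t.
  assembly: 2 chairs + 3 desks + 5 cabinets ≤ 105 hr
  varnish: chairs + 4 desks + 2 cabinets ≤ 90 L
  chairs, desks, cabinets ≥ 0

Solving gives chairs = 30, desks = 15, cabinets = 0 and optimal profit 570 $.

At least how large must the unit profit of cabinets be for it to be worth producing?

18

At the optimum: assembly uses 105 of 105 (binding); varnish uses 90 of 90 (binding).
Dual feasibility on the basic columns requires 2·y_assembly + 1·y_varnish = 8, 3·y_assembly + 4·y_varnish = 22.
This yields shadow prices y_assembly = 2, y_varnish = 4.
cabinets enters the basis when its profit ≥ yᵀa₃ = 2·5 + 4·2 = 18.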